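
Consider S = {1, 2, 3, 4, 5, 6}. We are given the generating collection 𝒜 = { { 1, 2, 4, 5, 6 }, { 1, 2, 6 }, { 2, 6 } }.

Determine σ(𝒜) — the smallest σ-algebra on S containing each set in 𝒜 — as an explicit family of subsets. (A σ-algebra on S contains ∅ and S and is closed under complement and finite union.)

σ(𝒜) = { {}, { 1 }, { 3 }, { 1, 3 }, { 2, 6 }, { 4, 5 }, { 1, 2, 6 }, { 1, 4, 5 }, { 2, 3, 6 }, { 3, 4, 5 }, { 1, 2, 3, 6 }, { 1, 3, 4, 5 }, { 2, 4, 5, 6 }, { 1, 2, 4, 5, 6 }, { 2, 3, 4, 5, 6 }, S }

Trace:
Initial family (5 sets): { {}, { 2, 6 }, { 1, 2, 6 }, { 1, 2, 4, 5, 6 }, S }.
Pass 1 adds 3:
  { 3 }  = { 1, 2, 4, 5, 6 }ᶜ
  { 3, 4, 5 }  = { 1, 2, 6 }ᶜ
  { 1, 3, 4, 5 }  = { 2, 6 }ᶜ
  |family| = 8
Pass 2: 3 new —
  { 2, 3, 6 }  = { 3 } ∪ { 2, 6 }
  { 1, 2, 3, 6 }  = { 3 } ∪ { 1, 2, 6 }
  { 2, 3, 4, 5, 6 }  = { 2, 6 } ∪ { 3, 4, 5 }
  |family| = 11
Pass 3 (3 new):
  { 1 }  = { 2, 3, 4, 5, 6 }ᶜ
  { 4, 5 }  = { 1, 2, 3, 6 }ᶜ
  { 1, 4, 5 }  = { 2, 3, 6 }ᶜ
  |family| = 14
Pass 4: 2 new —
  { 1, 3 }  = { 3 } ∪ { 1 }
  { 2, 4, 5, 6 }  = { 4, 5 } ∪ { 2, 6 }
  |family| = 16
Pass 5: closed — nothing new.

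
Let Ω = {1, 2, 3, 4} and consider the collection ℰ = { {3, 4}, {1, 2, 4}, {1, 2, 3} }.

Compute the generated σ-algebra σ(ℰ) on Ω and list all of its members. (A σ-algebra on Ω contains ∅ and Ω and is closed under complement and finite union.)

Answer: σ(ℰ) = { ∅, {3}, {4}, {1, 2}, {3, 4}, {1, 2, 3}, {1, 2, 4}, Ω }

Derivation:
Start: ℰ ∪ {∅, Ω} = { ∅, {3, 4}, {1, 2, 3}, {1, 2, 4}, Ω }.
Iteration 1: +3 →
  {3}  = complement {1, 2, 4}
  {4}  = complement {1, 2, 3}
  {1, 2}  = complement {3, 4}
  (now 8)
Iteration 2: already closed under ᶜ and ∪.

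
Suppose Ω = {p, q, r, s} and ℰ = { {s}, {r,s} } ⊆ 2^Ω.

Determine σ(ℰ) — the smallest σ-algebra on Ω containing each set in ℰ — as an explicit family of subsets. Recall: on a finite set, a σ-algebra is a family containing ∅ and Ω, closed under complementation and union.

σ(ℰ) (8 sets): { {}, {r}, {s}, {p,q}, {r,s}, {p,q,r}, {p,q,s}, Ω }

Derivation:
Seed the family with ℰ together with ∅ and Ω: { {}, {s}, {r,s}, Ω }.
Step 1 (2 new):
  {p,q}  = complement {r,s}
  {p,q,r}  = complement {s}
  |family| = 6
Step 2 adds 1:
  {p,q,s}  = {p,q} ∪ {s}
  |family| = 7
Step 3: 1 new —
  {r}  = complement {p,q,s}
  |family| = 8
Step 4 adds nothing — fixpoint reached.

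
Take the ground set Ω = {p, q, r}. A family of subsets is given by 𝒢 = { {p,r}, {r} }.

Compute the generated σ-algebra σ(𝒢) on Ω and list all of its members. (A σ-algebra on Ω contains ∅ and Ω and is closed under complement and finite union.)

Answer: σ(𝒢) = { {}, {p}, {q}, {r}, {p,q}, {p,r}, {q,r}, Ω }

Derivation:
Seed the family with 𝒢 together with ∅ and Ω: { {}, {r}, {p,r}, Ω }.
Pass 1: +2 →
  {q}  = ᶜ of {p,r}
  {p,q}  = ᶜ of {r}
Pass 2. New:
  {q,r}  = {r} ∪ {q}
Pass 3 (1 new):
  {p}  = ᶜ of {q,r}
After Pass 4 the family is unchanged; done.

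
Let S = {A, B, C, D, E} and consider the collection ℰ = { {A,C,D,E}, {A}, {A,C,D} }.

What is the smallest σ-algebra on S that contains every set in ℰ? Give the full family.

|σ(ℰ)| = 16.  σ(ℰ) = { {}, {A}, {B}, {E}, {A,B}, {A,E}, {B,E}, {C,D}, {A,B,E}, {A,C,D}, {B,C,D}, {C,D,E}, {A,B,C,D}, {A,C,D,E}, {B,C,D,E}, S }

Trace:
Seed the family with ℰ together with ∅ and S: { {}, {A}, {A,C,D}, {A,C,D,E}, S }.
Iteration 1: +3 →
  {B}  = complement {A,C,D,E}
  {B,E}  = complement {A,C,D}
  {B,C,D,E}  = complement {A}
  |family| = 8
Iteration 2. New:
  {A,B}  = {B} ∪ {A}
  {A,B,E}  = {B,E} ∪ {A}
  {A,B,C,D}  = {B} ∪ {A,C,D}
  |family| = 11
Iteration 3: +3 →
  {E}  = complement {A,B,C,D}
  {C,D}  = complement {A,B,E}
  {C,D,E}  = complement {A,B}
  |family| = 14
Iteration 4 (2 new):
  {A,E}  = {E} ∪ {A}
  {B,C,D}  = {C,D} ∪ {B}
  |family| = 16
Iteration 5: already closed under ᶜ and ∪.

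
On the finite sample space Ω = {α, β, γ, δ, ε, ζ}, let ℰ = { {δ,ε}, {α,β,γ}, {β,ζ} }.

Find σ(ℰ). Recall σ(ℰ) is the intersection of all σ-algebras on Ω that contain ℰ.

Seed the family with ℰ together with ∅ and Ω: { ∅, {β,ζ}, {δ,ε}, {α,β,γ}, Ω }.
Iteration 1: 5 new —
  {δ,ε,ζ}  = complement {α,β,γ}
  {α,β,γ,ζ}  = complement {δ,ε}
  {α,γ,δ,ε}  = complement {β,ζ}
  {β,δ,ε,ζ}  = {δ,ε} ∪ {β,ζ}
  {α,β,γ,δ,ε}  = {δ,ε} ∪ {α,β,γ}
  — 10 sets.
Iteration 2 (3 new):
  {ζ}  = complement {α,β,γ,δ,ε}
  {α,γ}  = complement {β,δ,ε,ζ}
  {α,γ,δ,ε,ζ}  = {α,γ,δ,ε} ∪ {δ,ε,ζ}
  — 13 sets.
Iteration 3 adds 2:
  {β}  = complement {α,γ,δ,ε,ζ}
  {α,γ,ζ}  = {α,γ} ∪ {ζ}
  — 15 sets.
Iteration 4 (1 new):
  {β,δ,ε}  = complement {α,γ,ζ}
  — 16 sets.
Iteration 5 adds nothing — fixpoint reached.

|σ(ℰ)| = 16.  σ(ℰ) = { ∅, {β}, {ζ}, {α,γ}, {β,ζ}, {δ,ε}, {α,β,γ}, {α,γ,ζ}, {β,δ,ε}, {δ,ε,ζ}, {α,β,γ,ζ}, {α,γ,δ,ε}, {β,δ,ε,ζ}, {α,β,γ,δ,ε}, {α,γ,δ,ε,ζ}, Ω }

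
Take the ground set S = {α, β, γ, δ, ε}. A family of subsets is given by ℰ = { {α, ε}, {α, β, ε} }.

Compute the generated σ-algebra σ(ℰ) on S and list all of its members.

Seed the family with ℰ together with ∅ and S: { {}, {α, ε}, {α, β, ε}, S }.
Step 1: +2 →
  {γ, δ}  = ᶜ of {α, β, ε}
  {β, γ, δ}  = ᶜ of {α, ε}
Step 2 adds 1:
  {α, γ, δ, ε}  = {γ, δ} ∪ {α, ε}
Step 3. New:
  {β}  = ᶜ of {α, γ, δ, ε}
After Step 4 the family is unchanged; done.

|σ(ℰ)| = 8.  σ(ℰ) = { {}, {β}, {α, ε}, {γ, δ}, {α, β, ε}, {β, γ, δ}, {α, γ, δ, ε}, S }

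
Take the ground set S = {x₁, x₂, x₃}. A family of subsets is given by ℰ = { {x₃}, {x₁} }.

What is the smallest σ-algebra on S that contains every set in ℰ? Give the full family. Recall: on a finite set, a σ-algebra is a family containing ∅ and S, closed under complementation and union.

Answer: σ(ℰ) = { ∅, {x₁}, {x₂}, {x₃}, {x₁, x₂}, {x₁, x₃}, {x₂, x₃}, S }

Trace:
Take S₀ = ℰ ∪ {∅, S} = { ∅, {x₁}, {x₃}, S }.
Iteration 1. New:
  {x₁, x₂}  = S∖{x₃}
  {x₁, x₃}  = {x₃} ∪ {x₁}
  {x₂, x₃}  = S∖{x₁}
  — 7 sets.
Iteration 2. New:
  {x₂}  = S∖{x₁, x₃}
  — 8 sets.
Iteration 3: no new sets; the family is a σ-algebra.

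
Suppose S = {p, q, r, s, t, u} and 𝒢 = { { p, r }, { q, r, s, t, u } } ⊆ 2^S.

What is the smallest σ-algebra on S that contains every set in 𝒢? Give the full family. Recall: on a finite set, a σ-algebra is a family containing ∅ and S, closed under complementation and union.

|σ(𝒢)| = 8.  σ(𝒢) = { {}, { p }, { r }, { p, r }, { q, s, t, u }, { p, q, s, t, u }, { q, r, s, t, u }, S }

Check:
Initial family (4 sets): { {}, { p, r }, { q, r, s, t, u }, S }.
Step 1: 2 new —
  { p }  = complement { q, r, s, t, u }
  { q, s, t, u }  = complement { p, r }
  (now 6)
Step 2 (1 new):
  { p, q, s, t, u }  = { q, s, t, u } ∪ { p }
  (now 7)
Step 3: +1 →
  { r }  = complement { p, q, s, t, u }
  (now 8)
Step 4: closed — nothing new.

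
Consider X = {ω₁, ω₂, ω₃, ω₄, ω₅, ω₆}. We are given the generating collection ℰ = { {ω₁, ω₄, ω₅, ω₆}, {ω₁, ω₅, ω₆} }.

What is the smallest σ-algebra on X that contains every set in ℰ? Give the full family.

Take S₀ = ℰ ∪ {∅, X} = { {}, {ω₁, ω₅, ω₆}, {ω₁, ω₄, ω₅, ω₆}, X }.
Pass 1: 2 new —
  {ω₂, ω₃}  = X∖{ω₁, ω₄, ω₅, ω₆}
  {ω₂, ω₃, ω₄}  = X∖{ω₁, ω₅, ω₆}
  [6 total]
Pass 2. New:
  {ω₁, ω₂, ω₃, ω₅, ω₆}  = {ω₂, ω₃} ∪ {ω₁, ω₅, ω₆}
  [7 total]
Pass 3: 1 new —
  {ω₄}  = X∖{ω₁, ω₂, ω₃, ω₅, ω₆}
  [8 total]
Pass 4: stable.

Hence σ(ℰ) has 8 members: { {}, {ω₄}, {ω₂, ω₃}, {ω₁, ω₅, ω₆}, {ω₂, ω₃, ω₄}, {ω₁, ω₄, ω₅, ω₆}, {ω₁, ω₂, ω₃, ω₅, ω₆}, X }.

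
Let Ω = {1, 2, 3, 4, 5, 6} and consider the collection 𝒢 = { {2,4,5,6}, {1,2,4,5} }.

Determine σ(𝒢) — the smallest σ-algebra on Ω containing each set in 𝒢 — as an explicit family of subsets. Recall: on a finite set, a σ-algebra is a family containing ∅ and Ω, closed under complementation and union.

Seed the family with 𝒢 together with ∅ and Ω: { ∅, {1,2,4,5}, {2,4,5,6}, Ω }.
Round 1: +3 →
  {1,3}  = {2,4,5,6}ᶜ
  {3,6}  = {1,2,4,5}ᶜ
  {1,2,4,5,6}  = {2,4,5,6} ∪ {1,2,4,5}
  |family| = 7
Round 2: +4 →
  {3}  = {1,2,4,5,6}ᶜ
  {1,3,6}  = {1,3} ∪ {3,6}
  {1,2,3,4,5}  = {1,3} ∪ {1,2,4,5}
  {2,3,4,5,6}  = {2,4,5,6} ∪ {3,6}
  |family| = 11
Round 3: 3 new —
  {1}  = {2,3,4,5,6}ᶜ
  {6}  = {1,2,3,4,5}ᶜ
  {2,4,5}  = {1,3,6}ᶜ
  |family| = 14
Round 4: +2 →
  {1,6}  = {1} ∪ {6}
  {2,3,4,5}  = {3} ∪ {2,4,5}
  |family| = 16
Round 5: no new sets; the family is a σ-algebra.

Hence σ(𝒢) has 16 members: { ∅, {1}, {3}, {6}, {1,3}, {1,6}, {3,6}, {1,3,6}, {2,4,5}, {1,2,4,5}, {2,3,4,5}, {2,4,5,6}, {1,2,3,4,5}, {1,2,4,5,6}, {2,3,4,5,6}, Ω }.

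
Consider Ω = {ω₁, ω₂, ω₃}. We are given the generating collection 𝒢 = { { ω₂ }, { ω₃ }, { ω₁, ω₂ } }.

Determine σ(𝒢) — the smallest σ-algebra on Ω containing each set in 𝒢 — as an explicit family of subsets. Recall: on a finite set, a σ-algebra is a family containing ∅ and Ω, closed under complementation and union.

|σ(𝒢)| = 8.  σ(𝒢) = { ∅, { ω₁ }, { ω₂ }, { ω₃ }, { ω₁, ω₂ }, { ω₁, ω₃ }, { ω₂, ω₃ }, Ω }

Working:
Begin from { ∅, { ω₂ }, { ω₃ }, { ω₁, ω₂ }, Ω } (that is, 𝒢 plus ∅ and Ω).
Pass 1: 2 new —
  { ω₁, ω₃ }  = ᶜ of { ω₂ }
  { ω₂, ω₃ }  = { ω₃ } ∪ { ω₂ }
  |family| = 7
Pass 2 (1 new):
  { ω₁ }  = ᶜ of { ω₂, ω₃ }
  |family| = 8
Pass 3 adds nothing — fixpoint reached.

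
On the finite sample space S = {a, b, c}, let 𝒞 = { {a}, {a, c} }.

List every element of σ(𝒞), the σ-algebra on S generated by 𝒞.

Answer: σ(𝒞) = { {}, {a}, {b}, {c}, {a, b}, {a, c}, {b, c}, S }

Trace:
Start: 𝒞 ∪ {∅, S} = { {}, {a}, {a, c}, S }.
Iteration 1. New:
  {b}  = ᶜ of {a, c}
  {b, c}  = ᶜ of {a}
  — 6 sets.
Iteration 2 adds 1:
  {a, b}  = {b} ∪ {a}
  — 7 sets.
Iteration 3 adds 1:
  {c}  = ᶜ of {a, b}
  — 8 sets.
Iteration 4: stable.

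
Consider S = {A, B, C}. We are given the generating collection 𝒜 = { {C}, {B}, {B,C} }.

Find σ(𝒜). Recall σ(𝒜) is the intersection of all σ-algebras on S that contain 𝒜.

Take S₀ = 𝒜 ∪ {∅, S} = { {}, {B}, {C}, {B,C}, S }.
Step 1: +3 →
  {A}  = complement {B,C}
  {A,B}  = complement {C}
  {A,C}  = complement {B}
  — 8 sets.
Step 2: closed — nothing new.

|σ(𝒜)| = 8.  σ(𝒜) = { {}, {A}, {B}, {C}, {A,B}, {A,C}, {B,C}, S }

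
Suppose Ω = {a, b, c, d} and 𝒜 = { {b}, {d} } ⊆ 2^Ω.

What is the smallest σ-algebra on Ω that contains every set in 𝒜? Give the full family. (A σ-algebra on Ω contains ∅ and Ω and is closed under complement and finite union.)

Begin from { ∅, {b}, {d}, Ω } (that is, 𝒜 plus ∅ and Ω).
Round 1 adds 3:
  {b,d}  = {b} ∪ {d}
  {a,b,c}  = ᶜ of {d}
  {a,c,d}  = ᶜ of {b}
  [7 total]
Round 2: 1 new —
  {a,c}  = ᶜ of {b,d}
  [8 total]
After Round 3 the family is unchanged; done.

Hence σ(𝒜) has 8 members: { ∅, {b}, {d}, {a,c}, {b,d}, {a,b,c}, {a,c,d}, Ω }.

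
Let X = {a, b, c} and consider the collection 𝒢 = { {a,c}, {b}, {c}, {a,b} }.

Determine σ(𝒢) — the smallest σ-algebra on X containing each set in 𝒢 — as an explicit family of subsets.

Seed the family with 𝒢 together with ∅ and X: { {}, {b}, {c}, {a,b}, {a,c}, X }.
Round 1: +1 →
  {b,c}  = {c} ∪ {b}
  — 7 sets.
Round 2 adds 1:
  {a}  = X∖{b,c}
  — 8 sets.
Round 3: stable.

Hence σ(𝒢) has 8 members: { {}, {a}, {b}, {c}, {a,b}, {a,c}, {b,c}, X }.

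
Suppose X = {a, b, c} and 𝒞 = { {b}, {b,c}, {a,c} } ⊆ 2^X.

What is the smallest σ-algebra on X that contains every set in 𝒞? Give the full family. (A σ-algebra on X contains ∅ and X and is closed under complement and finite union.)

Begin from { {}, {b}, {a,c}, {b,c}, X } (that is, 𝒞 plus ∅ and X).
Round 1 (1 new):
  {a}  = X∖{b,c}
  |family| = 6
Round 2. New:
  {a,b}  = {b} ∪ {a}
  |family| = 7
Round 3. New:
  {c}  = X∖{a,b}
  |family| = 8
Round 4 adds nothing — fixpoint reached.

Hence σ(𝒞) has 8 members: { {}, {a}, {b}, {c}, {a,b}, {a,c}, {b,c}, X }.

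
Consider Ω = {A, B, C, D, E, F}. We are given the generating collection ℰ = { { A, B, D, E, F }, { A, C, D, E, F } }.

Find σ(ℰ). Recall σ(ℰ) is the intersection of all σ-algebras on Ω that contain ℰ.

Answer: σ(ℰ) = { {  }, { B }, { C }, { B, C }, { A, D, E, F }, { A, B, D, E, F }, { A, C, D, E, F }, Ω }

Derivation:
Start: ℰ ∪ {∅, Ω} = { {  }, { A, B, D, E, F }, { A, C, D, E, F }, Ω }.
Round 1: +2 →
  { B }  = ᶜ of { A, C, D, E, F }
  { C }  = ᶜ of { A, B, D, E, F }
  |family| = 6
Round 2. New:
  { B, C }  = { C } ∪ { B }
  |family| = 7
Round 3: +1 →
  { A, D, E, F }  = ᶜ of { B, C }
  |family| = 8
Round 4: already closed under ᶜ and ∪.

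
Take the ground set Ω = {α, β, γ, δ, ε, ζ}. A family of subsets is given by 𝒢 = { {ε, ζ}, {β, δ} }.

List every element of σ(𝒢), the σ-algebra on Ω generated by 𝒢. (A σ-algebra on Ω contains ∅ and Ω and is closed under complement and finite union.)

Start: 𝒢 ∪ {∅, Ω} = { ∅, {β, δ}, {ε, ζ}, Ω }.
Step 1: +3 →
  {α, β, γ, δ}  = Ω∖{ε, ζ}
  {α, γ, ε, ζ}  = Ω∖{β, δ}
  {β, δ, ε, ζ}  = {β, δ} ∪ {ε, ζ}
Step 2: 1 new —
  {α, γ}  = Ω∖{β, δ, ε, ζ}
Step 3: closed — nothing new.

Hence σ(𝒢) has 8 members: { ∅, {α, γ}, {β, δ}, {ε, ζ}, {α, β, γ, δ}, {α, γ, ε, ζ}, {β, δ, ε, ζ}, Ω }.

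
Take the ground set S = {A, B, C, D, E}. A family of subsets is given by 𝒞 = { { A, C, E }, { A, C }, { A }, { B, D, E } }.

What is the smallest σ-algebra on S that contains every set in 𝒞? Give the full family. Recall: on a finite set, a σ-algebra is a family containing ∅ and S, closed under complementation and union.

Seed the family with 𝒞 together with ∅ and S: { ∅, { A }, { A, C }, { A, C, E }, { B, D, E }, S }.
Iteration 1 (3 new):
  { B, D }  = S∖{ A, C, E }
  { A, B, D, E }  = { B, D, E } ∪ { A }
  { B, C, D, E }  = S∖{ A }
  |family| = 9
Iteration 2: +3 →
  { C }  = S∖{ A, B, D, E }
  { A, B, D }  = { B, D } ∪ { A }
  { A, B, C, D }  = { A, C } ∪ { B, D }
  |family| = 12
Iteration 3: +3 →
  { E }  = S∖{ A, B, C, D }
  { C, E }  = S∖{ A, B, D }
  { B, C, D }  = { C } ∪ { B, D }
  |family| = 15
Iteration 4: +1 →
  { A, E }  = S∖{ B, C, D }
  |family| = 16
Iteration 5: closed — nothing new.

σ(𝒞) = { ∅, { A }, { C }, { E }, { A, C }, { A, E }, { B, D }, { C, E }, { A, B, D }, { A, C, E }, { B, C, D }, { B, D, E }, { A, B, C, D }, { A, B, D, E }, { B, C, D, E }, S }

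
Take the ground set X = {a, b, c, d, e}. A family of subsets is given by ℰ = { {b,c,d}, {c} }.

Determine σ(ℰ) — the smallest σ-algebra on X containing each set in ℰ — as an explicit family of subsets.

Take S₀ = ℰ ∪ {∅, X} = { {}, {c}, {b,c,d}, X }.
Round 1: 2 new —
  {a,e}  = ᶜ of {b,c,d}
  {a,b,d,e}  = ᶜ of {c}
  [6 total]
Round 2. New:
  {a,c,e}  = {c} ∪ {a,e}
  [7 total]
Round 3 (1 new):
  {b,d}  = ᶜ of {a,c,e}
  [8 total]
Round 4: closed — nothing new.

Therefore σ(ℰ) = { {}, {c}, {a,e}, {b,d}, {a,c,e}, {b,c,d}, {a,b,d,e}, X } (|σ(ℰ)| = 8).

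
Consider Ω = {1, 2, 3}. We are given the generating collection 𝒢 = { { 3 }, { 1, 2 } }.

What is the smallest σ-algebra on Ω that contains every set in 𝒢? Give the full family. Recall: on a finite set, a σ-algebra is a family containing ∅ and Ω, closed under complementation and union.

σ(𝒢) (4 sets): { {}, { 3 }, { 1, 2 }, Ω }

Working:
Initial family (4 sets): { {}, { 3 }, { 1, 2 }, Ω }.
After Iteration 1 the family is unchanged; done.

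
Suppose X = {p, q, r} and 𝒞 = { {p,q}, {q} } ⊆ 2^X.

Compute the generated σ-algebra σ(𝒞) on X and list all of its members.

|σ(𝒞)| = 8.  σ(𝒞) = { ∅, {p}, {q}, {r}, {p,q}, {p,r}, {q,r}, X }

Trace:
Start: 𝒞 ∪ {∅, X} = { ∅, {q}, {p,q}, X }.
Step 1: 2 new —
  {r}  = complement {p,q}
  {p,r}  = complement {q}
  |family| = 6
Step 2: +1 →
  {q,r}  = {r} ∪ {q}
  |family| = 7
Step 3 adds 1:
  {p}  = complement {q,r}
  |family| = 8
Step 4: already closed under ᶜ and ∪.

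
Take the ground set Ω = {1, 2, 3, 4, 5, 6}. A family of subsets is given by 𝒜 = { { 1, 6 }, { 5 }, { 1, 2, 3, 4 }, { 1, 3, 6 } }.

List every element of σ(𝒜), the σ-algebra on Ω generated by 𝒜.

Seed the family with 𝒜 together with ∅ and Ω: { {  }, { 5 }, { 1, 6 }, { 1, 3, 6 }, { 1, 2, 3, 4 }, Ω }.
Round 1. New:
  { 5, 6 }  = ᶜ of { 1, 2, 3, 4 }
  { 1, 5, 6 }  = { 1, 6 } ∪ { 5 }
  { 2, 4, 5 }  = ᶜ of { 1, 3, 6 }
  { 1, 3, 5, 6 }  = { 1, 3, 6 } ∪ { 5 }
  { 2, 3, 4, 5 }  = ᶜ of { 1, 6 }
  { 1, 2, 3, 4, 5 }  = { 1, 2, 3, 4 } ∪ { 5 }
  { 1, 2, 3, 4, 6 }  = ᶜ of { 5 }
  (now 13)
Round 2. New:
  { 6 }  = ᶜ of { 1, 2, 3, 4, 5 }
  { 2, 4 }  = ᶜ of { 1, 3, 5, 6 }
  { 2, 3, 4 }  = ᶜ of { 1, 5, 6 }
  { 2, 4, 5, 6 }  = { 5, 6 } ∪ { 2, 4, 5 }
  { 1, 2, 4, 5, 6 }  = { 1, 6 } ∪ { 2, 4, 5 }
  { 2, 3, 4, 5, 6 }  = { 5, 6 } ∪ { 2, 3, 4, 5 }
  (now 19)
Round 3. New:
  { 1 }  = ᶜ of { 2, 3, 4, 5, 6 }
  { 3 }  = ᶜ of { 1, 2, 4, 5, 6 }
  { 1, 3 }  = ᶜ of { 2, 4, 5, 6 }
  { 2, 4, 6 }  = { 2, 4 } ∪ { 6 }
  { 1, 2, 4, 6 }  = { 1, 6 } ∪ { 2, 4 }
  { 2, 3, 4, 6 }  = { 2, 3, 4 } ∪ { 6 }
  (now 25)
Round 4 adds 7:
  { 1, 5 }  = ᶜ of { 2, 3, 4, 6 }
  { 3, 5 }  = ᶜ of { 1, 2, 4, 6 }
  { 3, 6 }  = { 6 } ∪ { 3 }
  { 1, 2, 4 }  = { 2, 4 } ∪ { 1 }
  { 1, 3, 5 }  = ᶜ of { 2, 4, 6 }
  { 3, 5, 6 }  = { 5, 6 } ∪ { 3 }
  { 1, 2, 4, 5 }  = { 2, 4, 5 } ∪ { 1 }
  (now 32)
Round 5: no new sets; the family is a σ-algebra.

|σ(𝒜)| = 32.  σ(𝒜) = { {  }, { 1 }, { 3 }, { 5 }, { 6 }, { 1, 3 }, { 1, 5 }, { 1, 6 }, { 2, 4 }, { 3, 5 }, { 3, 6 }, { 5, 6 }, { 1, 2, 4 }, { 1, 3, 5 }, { 1, 3, 6 }, { 1, 5, 6 }, { 2, 3, 4 }, { 2, 4, 5 }, { 2, 4, 6 }, { 3, 5, 6 }, { 1, 2, 3, 4 }, { 1, 2, 4, 5 }, { 1, 2, 4, 6 }, { 1, 3, 5, 6 }, { 2, 3, 4, 5 }, { 2, 3, 4, 6 }, { 2, 4, 5, 6 }, { 1, 2, 3, 4, 5 }, { 1, 2, 3, 4, 6 }, { 1, 2, 4, 5, 6 }, { 2, 3, 4, 5, 6 }, Ω }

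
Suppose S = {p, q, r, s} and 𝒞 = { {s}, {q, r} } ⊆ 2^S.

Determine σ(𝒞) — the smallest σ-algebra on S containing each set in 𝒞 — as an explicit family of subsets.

σ(𝒞) (8 sets): { {}, {p}, {s}, {p, s}, {q, r}, {p, q, r}, {q, r, s}, S }

Working:
Seed the family with 𝒞 together with ∅ and S: { {}, {s}, {q, r}, S }.
Iteration 1 adds 3:
  {p, s}  = S∖{q, r}
  {p, q, r}  = S∖{s}
  {q, r, s}  = {s} ∪ {q, r}
  — 7 sets.
Iteration 2: 1 new —
  {p}  = S∖{q, r, s}
  — 8 sets.
Iteration 3: stable.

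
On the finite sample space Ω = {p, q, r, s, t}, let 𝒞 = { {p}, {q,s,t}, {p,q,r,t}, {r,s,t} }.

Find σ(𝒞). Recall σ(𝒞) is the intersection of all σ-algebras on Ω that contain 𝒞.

Take S₀ = 𝒞 ∪ {∅, Ω} = { {}, {p}, {q,s,t}, {r,s,t}, {p,q,r,t}, Ω }.
Iteration 1. New:
  {s}  = ᶜ of {p,q,r,t}
  {p,q}  = ᶜ of {r,s,t}
  {p,r}  = ᶜ of {q,s,t}
  {p,q,s,t}  = {q,s,t} ∪ {p}
  {p,r,s,t}  = {r,s,t} ∪ {p}
  {q,r,s,t}  = ᶜ of {p}
  [12 total]
Iteration 2 (6 new):
  {q}  = ᶜ of {p,r,s,t}
  {r}  = ᶜ of {p,q,s,t}
  {p,s}  = {s} ∪ {p}
  {p,q,r}  = {p,q} ∪ {p,r}
  {p,q,s}  = {p,q} ∪ {s}
  {p,r,s}  = {p,r} ∪ {s}
  [18 total]
Iteration 3 (8 new):
  {q,r}  = {r} ∪ {q}
  {q,s}  = {s} ∪ {q}
  {q,t}  = ᶜ of {p,r,s}
  {r,s}  = {r} ∪ {s}
  {r,t}  = ᶜ of {p,q,s}
  {s,t}  = ᶜ of {p,q,r}
  {q,r,t}  = ᶜ of {p,s}
  {p,q,r,s}  = {r} ∪ {p,q,s}
  [26 total]
Iteration 4. New:
  {t}  = ᶜ of {p,q,r,s}
  {p,q,t}  = ᶜ of {r,s}
  {p,r,t}  = ᶜ of {q,s}
  {p,s,t}  = ᶜ of {q,r}
  {q,r,s}  = {r,s} ∪ {q}
  [31 total]
Iteration 5: 1 new —
  {p,t}  = ᶜ of {q,r,s}
  [32 total]
Iteration 6: no new sets; the family is a σ-algebra.

|σ(𝒞)| = 32.  σ(𝒞) = { {}, {p}, {q}, {r}, {s}, {t}, {p,q}, {p,r}, {p,s}, {p,t}, {q,r}, {q,s}, {q,t}, {r,s}, {r,t}, {s,t}, {p,q,r}, {p,q,s}, {p,q,t}, {p,r,s}, {p,r,t}, {p,s,t}, {q,r,s}, {q,r,t}, {q,s,t}, {r,s,t}, {p,q,r,s}, {p,q,r,t}, {p,q,s,t}, {p,r,s,t}, {q,r,s,t}, Ω }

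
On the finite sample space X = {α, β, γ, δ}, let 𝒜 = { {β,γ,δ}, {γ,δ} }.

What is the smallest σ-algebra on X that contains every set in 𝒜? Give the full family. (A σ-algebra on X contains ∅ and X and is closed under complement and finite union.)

Initial family (4 sets): { {}, {γ,δ}, {β,γ,δ}, X }.
Step 1 (2 new):
  {α}  = ᶜ of {β,γ,δ}
  {α,β}  = ᶜ of {γ,δ}
  (now 6)
Step 2: 1 new —
  {α,γ,δ}  = {γ,δ} ∪ {α}
  (now 7)
Step 3: +1 →
  {β}  = ᶜ of {α,γ,δ}
  (now 8)
Step 4: no new sets; the family is a σ-algebra.

σ(𝒜) = { {}, {α}, {β}, {α,β}, {γ,δ}, {α,γ,δ}, {β,γ,δ}, X }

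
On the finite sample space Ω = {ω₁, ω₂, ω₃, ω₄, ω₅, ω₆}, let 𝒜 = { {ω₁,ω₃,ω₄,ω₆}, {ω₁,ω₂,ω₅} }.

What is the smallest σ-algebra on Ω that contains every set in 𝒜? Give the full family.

Seed the family with 𝒜 together with ∅ and Ω: { {}, {ω₁,ω₂,ω₅}, {ω₁,ω₃,ω₄,ω₆}, Ω }.
Pass 1: +2 →
  {ω₂,ω₅}  = complement {ω₁,ω₃,ω₄,ω₆}
  {ω₃,ω₄,ω₆}  = complement {ω₁,ω₂,ω₅}
  (now 6)
Pass 2: +1 →
  {ω₂,ω₃,ω₄,ω₅,ω₆}  = {ω₂,ω₅} ∪ {ω₃,ω₄,ω₆}
  (now 7)
Pass 3. New:
  {ω₁}  = complement {ω₂,ω₃,ω₄,ω₅,ω₆}
  (now 8)
Pass 4 adds nothing — fixpoint reached.

Hence σ(𝒜) has 8 members: { {}, {ω₁}, {ω₂,ω₅}, {ω₁,ω₂,ω₅}, {ω₃,ω₄,ω₆}, {ω₁,ω₃,ω₄,ω₆}, {ω₂,ω₃,ω₄,ω₅,ω₆}, Ω }.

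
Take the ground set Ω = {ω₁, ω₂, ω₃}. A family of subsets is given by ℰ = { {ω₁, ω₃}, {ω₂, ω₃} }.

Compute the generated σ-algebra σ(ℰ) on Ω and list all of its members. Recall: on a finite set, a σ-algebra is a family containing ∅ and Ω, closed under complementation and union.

|σ(ℰ)| = 8.  σ(ℰ) = { ∅, {ω₁}, {ω₂}, {ω₃}, {ω₁, ω₂}, {ω₁, ω₃}, {ω₂, ω₃}, Ω }

Check:
Start: ℰ ∪ {∅, Ω} = { ∅, {ω₁, ω₃}, {ω₂, ω₃}, Ω }.
Pass 1: 2 new —
  {ω₁}  = Ω∖{ω₂, ω₃}
  {ω₂}  = Ω∖{ω₁, ω₃}
  [6 total]
Pass 2 (1 new):
  {ω₁, ω₂}  = {ω₂} ∪ {ω₁}
  [7 total]
Pass 3 adds 1:
  {ω₃}  = Ω∖{ω₁, ω₂}
  [8 total]
Pass 4: already closed under ᶜ and ∪.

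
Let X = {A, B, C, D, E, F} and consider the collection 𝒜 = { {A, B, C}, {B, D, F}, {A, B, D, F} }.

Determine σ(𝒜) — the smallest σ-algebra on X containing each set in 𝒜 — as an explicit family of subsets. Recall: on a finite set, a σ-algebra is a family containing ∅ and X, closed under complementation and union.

|σ(𝒜)| = 32.  σ(𝒜) = { ∅, {A}, {B}, {C}, {E}, {A, B}, {A, C}, {A, E}, {B, C}, {B, E}, {C, E}, {D, F}, {A, B, C}, {A, B, E}, {A, C, E}, {A, D, F}, {B, C, E}, {B, D, F}, {C, D, F}, {D, E, F}, {A, B, C, E}, {A, B, D, F}, {A, C, D, F}, {A, D, E, F}, {B, C, D, F}, {B, D, E, F}, {C, D, E, F}, {A, B, C, D, F}, {A, B, D, E, F}, {A, C, D, E, F}, {B, C, D, E, F}, X }

Trace:
Seed the family with 𝒜 together with ∅ and X: { ∅, {A, B, C}, {B, D, F}, {A, B, D, F}, X }.
Pass 1: 4 new —
  {C, E}  = complement {A, B, D, F}
  {A, C, E}  = complement {B, D, F}
  {D, E, F}  = complement {A, B, C}
  {A, B, C, D, F}  = {B, D, F} ∪ {A, B, C}
  [9 total]
Pass 2 (7 new):
  {E}  = complement {A, B, C, D, F}
  {A, B, C, E}  = {A, B, C} ∪ {A, C, E}
  {B, D, E, F}  = {B, D, F} ∪ {D, E, F}
  {C, D, E, F}  = {C, E} ∪ {D, E, F}
  {A, B, D, E, F}  = {A, B, D, F} ∪ {D, E, F}
  {A, C, D, E, F}  = {A, C, E} ∪ {D, E, F}
  {B, C, D, E, F}  = {B, D, F} ∪ {C, E}
  [16 total]
Pass 3. New:
  {A}  = complement {B, C, D, E, F}
  {B}  = complement {A, C, D, E, F}
  {C}  = complement {A, B, D, E, F}
  {A, B}  = complement {C, D, E, F}
  {A, C}  = complement {B, D, E, F}
  {D, F}  = complement {A, B, C, E}
  [22 total]
Pass 4: +10 →
  {A, E}  = {E} ∪ {A}
  {B, C}  = {B} ∪ {C}
  {B, E}  = {B} ∪ {E}
  {A, B, E}  = {A, B} ∪ {E}
  {A, D, F}  = {D, F} ∪ {A}
  {B, C, E}  = {B} ∪ {C, E}
  {C, D, F}  = {C} ∪ {D, F}
  {A, C, D, F}  = {A, C} ∪ {D, F}
  {A, D, E, F}  = {D, E, F} ∪ {A}
  {B, C, D, F}  = {B, D, F} ∪ {C}
  [32 total]
Pass 5: no new sets; the family is a σ-algebra.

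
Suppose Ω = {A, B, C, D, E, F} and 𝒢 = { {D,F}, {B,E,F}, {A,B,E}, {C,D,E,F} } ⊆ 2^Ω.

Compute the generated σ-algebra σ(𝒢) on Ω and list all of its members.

Start: 𝒢 ∪ {∅, Ω} = { {}, {D,F}, {A,B,E}, {B,E,F}, {C,D,E,F}, Ω }.
Iteration 1: 8 new —
  {A,B}  = {C,D,E,F}ᶜ
  {A,C,D}  = {B,E,F}ᶜ
  {C,D,F}  = {A,B,E}ᶜ
  {A,B,C,E}  = {D,F}ᶜ
  {A,B,E,F}  = {A,B,E} ∪ {B,E,F}
  {B,D,E,F}  = {B,E,F} ∪ {D,F}
  {A,B,D,E,F}  = {A,B,E} ∪ {D,F}
  {B,C,D,E,F}  = {C,D,E,F} ∪ {B,E,F}
  (now 14)
Iteration 2. New:
  {A}  = {B,C,D,E,F}ᶜ
  {C}  = {A,B,D,E,F}ᶜ
  {A,C}  = {B,D,E,F}ᶜ
  {C,D}  = {A,B,E,F}ᶜ
  {A,B,C,D}  = {A,B} ∪ {A,C,D}
  {A,B,D,F}  = {A,B} ∪ {D,F}
  {A,C,D,F}  = {A,C,D} ∪ {C,D,F}
  {A,B,C,D,E}  = {A,B,E} ∪ {A,C,D}
  {A,B,C,D,F}  = {A,B} ∪ {C,D,F}
  {A,B,C,E,F}  = {B,E,F} ∪ {A,B,C,E}
  {A,C,D,E,F}  = {C,D,E,F} ∪ {A,C,D}
  (now 25)
Iteration 3 (10 new):
  {B}  = {A,C,D,E,F}ᶜ
  {D}  = {A,B,C,E,F}ᶜ
  {E}  = {A,B,C,D,F}ᶜ
  {F}  = {A,B,C,D,E}ᶜ
  {B,E}  = {A,C,D,F}ᶜ
  {C,E}  = {A,B,D,F}ᶜ
  {E,F}  = {A,B,C,D}ᶜ
  {A,B,C}  = {A,C} ∪ {A,B}
  {A,D,F}  = {D,F} ∪ {A}
  {B,C,E,F}  = {B,E,F} ∪ {C}
  (now 35)
Iteration 4. New:
  {A,D}  = {B,C,E,F}ᶜ
  {A,E}  = {A} ∪ {E}
  {A,F}  = {A} ∪ {F}
  {B,C}  = {B} ∪ {C}
  {B,D}  = {B} ∪ {D}
  {B,F}  = {B} ∪ {F}
  {C,F}  = {F} ∪ {C}
  {D,E}  = {E} ∪ {D}
  {A,B,D}  = {A,B} ∪ {D}
  {A,B,F}  = {A,B} ∪ {F}
  {A,C,E}  = {A} ∪ {C,E}
  {A,C,F}  = {F} ∪ {A,C}
  {A,E,F}  = {E,F} ∪ {A}
  {B,C,D}  = {C,D} ∪ {B}
  {B,C,E}  = {A,D,F}ᶜ
  {B,D,E}  = {B,E} ∪ {D}
  {B,D,F}  = {B} ∪ {D,F}
  {C,D,E}  = {C,D} ∪ {E}
  {C,E,F}  = {E,F} ∪ {C}
  {D,E,F}  = {A,B,C}ᶜ
  {A,B,C,F}  = {A,B,C} ∪ {F}
  {A,B,D,E}  = {A,B,E} ∪ {D}
  {A,C,D,E}  = {E} ∪ {A,C,D}
  {A,C,E,F}  = {E,F} ∪ {A,C}
  {A,D,E,F}  = {E,F} ∪ {A,D,F}
  {B,C,D,E}  = {B,E} ∪ {C,D}
  {B,C,D,F}  = {B} ∪ {C,D,F}
  (now 62)
Iteration 5: 2 new —
  {A,D,E}  = {D,E} ∪ {A,D}
  {B,C,F}  = {B} ∪ {C,F}
  (now 64)
Iteration 6: no new sets; the family is a σ-algebra.

Hence σ(𝒢) has 64 members: { {}, {A}, {B}, {C}, {D}, {E}, {F}, {A,B}, {A,C}, {A,D}, {A,E}, {A,F}, {B,C}, {B,D}, {B,E}, {B,F}, {C,D}, {C,E}, {C,F}, {D,E}, {D,F}, {E,F}, {A,B,C}, {A,B,D}, {A,B,E}, {A,B,F}, {A,C,D}, {A,C,E}, {A,C,F}, {A,D,E}, {A,D,F}, {A,E,F}, {B,C,D}, {B,C,E}, {B,C,F}, {B,D,E}, {B,D,F}, {B,E,F}, {C,D,E}, {C,D,F}, {C,E,F}, {D,E,F}, {A,B,C,D}, {A,B,C,E}, {A,B,C,F}, {A,B,D,E}, {A,B,D,F}, {A,B,E,F}, {A,C,D,E}, {A,C,D,F}, {A,C,E,F}, {A,D,E,F}, {B,C,D,E}, {B,C,D,F}, {B,C,E,F}, {B,D,E,F}, {C,D,E,F}, {A,B,C,D,E}, {A,B,C,D,F}, {A,B,C,E,F}, {A,B,D,E,F}, {A,C,D,E,F}, {B,C,D,E,F}, Ω }.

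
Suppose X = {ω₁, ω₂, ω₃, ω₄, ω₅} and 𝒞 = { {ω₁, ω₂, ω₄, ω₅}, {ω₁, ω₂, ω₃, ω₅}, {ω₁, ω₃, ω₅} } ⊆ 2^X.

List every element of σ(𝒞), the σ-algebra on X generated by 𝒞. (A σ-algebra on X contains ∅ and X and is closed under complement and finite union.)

Seed the family with 𝒞 together with ∅ and X: { {}, {ω₁, ω₃, ω₅}, {ω₁, ω₂, ω₃, ω₅}, {ω₁, ω₂, ω₄, ω₅}, X }.
Pass 1: 3 new —
  {ω₃}  = X∖{ω₁, ω₂, ω₄, ω₅}
  {ω₄}  = X∖{ω₁, ω₂, ω₃, ω₅}
  {ω₂, ω₄}  = X∖{ω₁, ω₃, ω₅}
  [8 total]
Pass 2 (3 new):
  {ω₃, ω₄}  = {ω₄} ∪ {ω₃}
  {ω₂, ω₃, ω₄}  = {ω₃} ∪ {ω₂, ω₄}
  {ω₁, ω₃, ω₄, ω₅}  = {ω₄} ∪ {ω₁, ω₃, ω₅}
  [11 total]
Pass 3: 3 new —
  {ω₂}  = X∖{ω₁, ω₃, ω₄, ω₅}
  {ω₁, ω₅}  = X∖{ω₂, ω₃, ω₄}
  {ω₁, ω₂, ω₅}  = X∖{ω₃, ω₄}
  [14 total]
Pass 4 adds 2:
  {ω₂, ω₃}  = {ω₃} ∪ {ω₂}
  {ω₁, ω₄, ω₅}  = {ω₁, ω₅} ∪ {ω₄}
  [16 total]
Pass 5 adds nothing — fixpoint reached.

σ(𝒞) = { {}, {ω₂}, {ω₃}, {ω₄}, {ω₁, ω₅}, {ω₂, ω₃}, {ω₂, ω₄}, {ω₃, ω₄}, {ω₁, ω₂, ω₅}, {ω₁, ω₃, ω₅}, {ω₁, ω₄, ω₅}, {ω₂, ω₃, ω₄}, {ω₁, ω₂, ω₃, ω₅}, {ω₁, ω₂, ω₄, ω₅}, {ω₁, ω₃, ω₄, ω₅}, X }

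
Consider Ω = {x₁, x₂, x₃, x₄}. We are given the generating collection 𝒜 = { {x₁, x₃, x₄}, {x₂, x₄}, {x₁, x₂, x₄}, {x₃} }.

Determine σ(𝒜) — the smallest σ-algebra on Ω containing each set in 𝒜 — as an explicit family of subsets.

Take S₀ = 𝒜 ∪ {∅, Ω} = { ∅, {x₃}, {x₂, x₄}, {x₁, x₂, x₄}, {x₁, x₃, x₄}, Ω }.
Pass 1: +3 →
  {x₂}  = Ω∖{x₁, x₃, x₄}
  {x₁, x₃}  = Ω∖{x₂, x₄}
  {x₂, x₃, x₄}  = {x₃} ∪ {x₂, x₄}
  — 9 sets.
Pass 2: 3 new —
  {x₁}  = Ω∖{x₂, x₃, x₄}
  {x₂, x₃}  = {x₂} ∪ {x₃}
  {x₁, x₂, x₃}  = {x₂} ∪ {x₁, x₃}
  — 12 sets.
Pass 3: 3 new —
  {x₄}  = Ω∖{x₁, x₂, x₃}
  {x₁, x₂}  = {x₂} ∪ {x₁}
  {x₁, x₄}  = Ω∖{x₂, x₃}
  — 15 sets.
Pass 4: +1 →
  {x₃, x₄}  = Ω∖{x₁, x₂}
  — 16 sets.
After Pass 5 the family is unchanged; done.

|σ(𝒜)| = 16.  σ(𝒜) = { ∅, {x₁}, {x₂}, {x₃}, {x₄}, {x₁, x₂}, {x₁, x₃}, {x₁, x₄}, {x₂, x₃}, {x₂, x₄}, {x₃, x₄}, {x₁, x₂, x₃}, {x₁, x₂, x₄}, {x₁, x₃, x₄}, {x₂, x₃, x₄}, Ω }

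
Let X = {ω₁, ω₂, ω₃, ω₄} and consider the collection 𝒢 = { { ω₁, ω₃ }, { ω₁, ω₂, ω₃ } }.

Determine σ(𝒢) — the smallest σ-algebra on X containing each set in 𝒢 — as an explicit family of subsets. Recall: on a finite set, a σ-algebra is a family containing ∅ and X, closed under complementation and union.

σ(𝒢) = { {  }, { ω₂ }, { ω₄ }, { ω₁, ω₃ }, { ω₂, ω₄ }, { ω₁, ω₂, ω₃ }, { ω₁, ω₃, ω₄ }, X }

Derivation:
Initial family (4 sets): { {  }, { ω₁, ω₃ }, { ω₁, ω₂, ω₃ }, X }.
Step 1: +2 →
  { ω₄ }  = X∖{ ω₁, ω₂, ω₃ }
  { ω₂, ω₄ }  = X∖{ ω₁, ω₃ }
  [6 total]
Step 2: +1 →
  { ω₁, ω₃, ω₄ }  = { ω₁, ω₃ } ∪ { ω₄ }
  [7 total]
Step 3 (1 new):
  { ω₂ }  = X∖{ ω₁, ω₃, ω₄ }
  [8 total]
Step 4 adds nothing — fixpoint reached.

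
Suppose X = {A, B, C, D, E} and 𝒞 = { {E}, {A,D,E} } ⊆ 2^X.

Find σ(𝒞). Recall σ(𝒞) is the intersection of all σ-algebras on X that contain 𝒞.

Answer: σ(𝒞) = { ∅, {E}, {A,D}, {B,C}, {A,D,E}, {B,C,E}, {A,B,C,D}, X }

Trace:
Begin from { ∅, {E}, {A,D,E}, X } (that is, 𝒞 plus ∅ and X).
Round 1. New:
  {B,C}  = {A,D,E}ᶜ
  {A,B,C,D}  = {E}ᶜ
Round 2. New:
  {B,C,E}  = {B,C} ∪ {E}
Round 3: +1 →
  {A,D}  = {B,C,E}ᶜ
Round 4: no new sets; the family is a σ-algebra.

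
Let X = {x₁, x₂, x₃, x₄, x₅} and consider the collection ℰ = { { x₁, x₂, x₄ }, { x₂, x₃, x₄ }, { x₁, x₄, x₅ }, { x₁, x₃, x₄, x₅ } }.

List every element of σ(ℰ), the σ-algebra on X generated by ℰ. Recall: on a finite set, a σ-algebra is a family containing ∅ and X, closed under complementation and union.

Take S₀ = ℰ ∪ {∅, X} = { {}, { x₁, x₂, x₄ }, { x₁, x₄, x₅ }, { x₂, x₃, x₄ }, { x₁, x₃, x₄, x₅ }, X }.
Round 1: +6 →
  { x₂ }  = { x₁, x₃, x₄, x₅ }ᶜ
  { x₁, x₅ }  = { x₂, x₃, x₄ }ᶜ
  { x₂, x₃ }  = { x₁, x₄, x₅ }ᶜ
  { x₃, x₅ }  = { x₁, x₂, x₄ }ᶜ
  { x₁, x₂, x₃, x₄ }  = { x₂, x₃, x₄ } ∪ { x₁, x₂, x₄ }
  { x₁, x₂, x₄, x₅ }  = { x₁, x₄, x₅ } ∪ { x₁, x₂, x₄ }
  — 12 sets.
Round 2 (7 new):
  { x₃ }  = { x₁, x₂, x₄, x₅ }ᶜ
  { x₅ }  = { x₁, x₂, x₃, x₄ }ᶜ
  { x₁, x₂, x₅ }  = { x₂ } ∪ { x₁, x₅ }
  { x₁, x₃, x₅ }  = { x₁, x₅ } ∪ { x₃, x₅ }
  { x₂, x₃, x₅ }  = { x₂ } ∪ { x₃, x₅ }
  { x₁, x₂, x₃, x₅ }  = { x₂, x₃ } ∪ { x₁, x₅ }
  { x₂, x₃, x₄, x₅ }  = { x₂, x₃, x₄ } ∪ { x₃, x₅ }
  — 19 sets.
Round 3: +6 →
  { x₁ }  = { x₂, x₃, x₄, x₅ }ᶜ
  { x₄ }  = { x₁, x₂, x₃, x₅ }ᶜ
  { x₁, x₄ }  = { x₂, x₃, x₅ }ᶜ
  { x₂, x₄ }  = { x₁, x₃, x₅ }ᶜ
  { x₂, x₅ }  = { x₂ } ∪ { x₅ }
  { x₃, x₄ }  = { x₁, x₂, x₅ }ᶜ
  — 25 sets.
Round 4: +7 →
  { x₁, x₂ }  = { x₂ } ∪ { x₁ }
  { x₁, x₃ }  = { x₃ } ∪ { x₁ }
  { x₄, x₅ }  = { x₅ } ∪ { x₄ }
  { x₁, x₂, x₃ }  = { x₂, x₃ } ∪ { x₁ }
  { x₁, x₃, x₄ }  = { x₂, x₅ }ᶜ
  { x₂, x₄, x₅ }  = { x₂, x₅ } ∪ { x₄ }
  { x₃, x₄, x₅ }  = { x₃, x₄ } ∪ { x₅ }
  — 32 sets.
Round 5: already closed under ᶜ and ∪.

Therefore σ(ℰ) = { {}, { x₁ }, { x₂ }, { x₃ }, { x₄ }, { x₅ }, { x₁, x₂ }, { x₁, x₃ }, { x₁, x₄ }, { x₁, x₅ }, { x₂, x₃ }, { x₂, x₄ }, { x₂, x₅ }, { x₃, x₄ }, { x₃, x₅ }, { x₄, x₅ }, { x₁, x₂, x₃ }, { x₁, x₂, x₄ }, { x₁, x₂, x₅ }, { x₁, x₃, x₄ }, { x₁, x₃, x₅ }, { x₁, x₄, x₅ }, { x₂, x₃, x₄ }, { x₂, x₃, x₅ }, { x₂, x₄, x₅ }, { x₃, x₄, x₅ }, { x₁, x₂, x₃, x₄ }, { x₁, x₂, x₃, x₅ }, { x₁, x₂, x₄, x₅ }, { x₁, x₃, x₄, x₅ }, { x₂, x₃, x₄, x₅ }, X } (|σ(ℰ)| = 32).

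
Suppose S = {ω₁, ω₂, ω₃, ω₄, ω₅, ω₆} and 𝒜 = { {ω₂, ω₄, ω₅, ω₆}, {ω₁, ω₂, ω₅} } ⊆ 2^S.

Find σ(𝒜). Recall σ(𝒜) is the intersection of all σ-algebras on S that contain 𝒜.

Take S₀ = 𝒜 ∪ {∅, S} = { {}, {ω₁, ω₂, ω₅}, {ω₂, ω₄, ω₅, ω₆}, S }.
Round 1: 3 new —
  {ω₁, ω₃}  = {ω₂, ω₄, ω₅, ω₆}ᶜ
  {ω₃, ω₄, ω₆}  = {ω₁, ω₂, ω₅}ᶜ
  {ω₁, ω₂, ω₄, ω₅, ω₆}  = {ω₁, ω₂, ω₅} ∪ {ω₂, ω₄, ω₅, ω₆}
  — 7 sets.
Round 2 (4 new):
  {ω₃}  = {ω₁, ω₂, ω₄, ω₅, ω₆}ᶜ
  {ω₁, ω₂, ω₃, ω₅}  = {ω₁, ω₂, ω₅} ∪ {ω₁, ω₃}
  {ω₁, ω₃, ω₄, ω₆}  = {ω₁, ω₃} ∪ {ω₃, ω₄, ω₆}
  {ω₂, ω₃, ω₄, ω₅, ω₆}  = {ω₂, ω₄, ω₅, ω₆} ∪ {ω₃, ω₄, ω₆}
  — 11 sets.
Round 3: +3 →
  {ω₁}  = {ω₂, ω₃, ω₄, ω₅, ω₆}ᶜ
  {ω₂, ω₅}  = {ω₁, ω₃, ω₄, ω₆}ᶜ
  {ω₄, ω₆}  = {ω₁, ω₂, ω₃, ω₅}ᶜ
  — 14 sets.
Round 4. New:
  {ω₁, ω₄, ω₆}  = {ω₄, ω₆} ∪ {ω₁}
  {ω₂, ω₃, ω₅}  = {ω₃} ∪ {ω₂, ω₅}
  — 16 sets.
Round 5: already closed under ᶜ and ∪.

Therefore σ(𝒜) = { {}, {ω₁}, {ω₃}, {ω₁, ω₃}, {ω₂, ω₅}, {ω₄, ω₆}, {ω₁, ω₂, ω₅}, {ω₁, ω₄, ω₆}, {ω₂, ω₃, ω₅}, {ω₃, ω₄, ω₆}, {ω₁, ω₂, ω₃, ω₅}, {ω₁, ω₃, ω₄, ω₆}, {ω₂, ω₄, ω₅, ω₆}, {ω₁, ω₂, ω₄, ω₅, ω₆}, {ω₂, ω₃, ω₄, ω₅, ω₆}, S } (|σ(𝒜)| = 16).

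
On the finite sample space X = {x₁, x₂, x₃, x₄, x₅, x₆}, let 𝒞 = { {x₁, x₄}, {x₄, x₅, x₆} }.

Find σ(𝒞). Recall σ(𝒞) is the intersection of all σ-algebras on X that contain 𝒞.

Start: 𝒞 ∪ {∅, X} = { ∅, {x₁, x₄}, {x₄, x₅, x₆}, X }.
Step 1 adds 3:
  {x₁, x₂, x₃}  = {x₄, x₅, x₆}ᶜ
  {x₁, x₄, x₅, x₆}  = {x₄, x₅, x₆} ∪ {x₁, x₄}
  {x₂, x₃, x₅, x₆}  = {x₁, x₄}ᶜ
  — 7 sets.
Step 2 (4 new):
  {x₂, x₃}  = {x₁, x₄, x₅, x₆}ᶜ
  {x₁, x₂, x₃, x₄}  = {x₁, x₂, x₃} ∪ {x₁, x₄}
  {x₁, x₂, x₃, x₅, x₆}  = {x₁, x₂, x₃} ∪ {x₂, x₃, x₅, x₆}
  {x₂, x₃, x₄, x₅, x₆}  = {x₄, x₅, x₆} ∪ {x₂, x₃, x₅, x₆}
  — 11 sets.
Step 3: +3 →
  {x₁}  = {x₂, x₃, x₄, x₅, x₆}ᶜ
  {x₄}  = {x₁, x₂, x₃, x₅, x₆}ᶜ
  {x₅, x₆}  = {x₁, x₂, x₃, x₄}ᶜ
  — 14 sets.
Step 4 (2 new):
  {x₁, x₅, x₆}  = {x₅, x₆} ∪ {x₁}
  {x₂, x₃, x₄}  = {x₂, x₃} ∪ {x₄}
  — 16 sets.
After Step 5 the family is unchanged; done.

|σ(𝒞)| = 16.  σ(𝒞) = { ∅, {x₁}, {x₄}, {x₁, x₄}, {x₂, x₃}, {x₅, x₆}, {x₁, x₂, x₃}, {x₁, x₅, x₆}, {x₂, x₃, x₄}, {x₄, x₅, x₆}, {x₁, x₂, x₃, x₄}, {x₁, x₄, x₅, x₆}, {x₂, x₃, x₅, x₆}, {x₁, x₂, x₃, x₅, x₆}, {x₂, x₃, x₄, x₅, x₆}, X }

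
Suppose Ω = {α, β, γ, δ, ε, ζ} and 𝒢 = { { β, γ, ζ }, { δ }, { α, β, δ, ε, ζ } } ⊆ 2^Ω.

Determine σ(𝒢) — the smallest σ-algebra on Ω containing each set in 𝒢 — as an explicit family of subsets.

Answer: σ(𝒢) = { ∅, { γ }, { δ }, { α, ε }, { β, ζ }, { γ, δ }, { α, γ, ε }, { α, δ, ε }, { β, γ, ζ }, { β, δ, ζ }, { α, β, ε, ζ }, { α, γ, δ, ε }, { β, γ, δ, ζ }, { α, β, γ, ε, ζ }, { α, β, δ, ε, ζ }, Ω }

Trace:
Initial family (5 sets): { ∅, { δ }, { β, γ, ζ }, { α, β, δ, ε, ζ }, Ω }.
Round 1: +4 →
  { γ }  = ᶜ of { α, β, δ, ε, ζ }
  { α, δ, ε }  = ᶜ of { β, γ, ζ }
  { β, γ, δ, ζ }  = { δ } ∪ { β, γ, ζ }
  { α, β, γ, ε, ζ }  = ᶜ of { δ }
  |family| = 9
Round 2 (3 new):
  { α, ε }  = ᶜ of { β, γ, δ, ζ }
  { γ, δ }  = { γ } ∪ { δ }
  { α, γ, δ, ε }  = { α, δ, ε } ∪ { γ }
  |family| = 12
Round 3: 3 new —
  { β, ζ }  = ᶜ of { α, γ, δ, ε }
  { α, γ, ε }  = { γ } ∪ { α, ε }
  { α, β, ε, ζ }  = ᶜ of { γ, δ }
  |family| = 15
Round 4 (1 new):
  { β, δ, ζ }  = ᶜ of { α, γ, ε }
  |family| = 16
Round 5: already closed under ᶜ and ∪.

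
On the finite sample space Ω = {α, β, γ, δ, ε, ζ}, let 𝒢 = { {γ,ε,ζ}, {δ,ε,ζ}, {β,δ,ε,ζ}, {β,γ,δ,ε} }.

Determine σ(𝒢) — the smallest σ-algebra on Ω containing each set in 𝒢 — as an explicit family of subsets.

Begin from { {}, {γ,ε,ζ}, {δ,ε,ζ}, {β,γ,δ,ε}, {β,δ,ε,ζ}, Ω } (that is, 𝒢 plus ∅ and Ω).
Round 1 (6 new):
  {α,γ}  = {β,δ,ε,ζ}ᶜ
  {α,ζ}  = {β,γ,δ,ε}ᶜ
  {α,β,γ}  = {δ,ε,ζ}ᶜ
  {α,β,δ}  = {γ,ε,ζ}ᶜ
  {γ,δ,ε,ζ}  = {γ,ε,ζ} ∪ {δ,ε,ζ}
  {β,γ,δ,ε,ζ}  = {β,δ,ε,ζ} ∪ {γ,ε,ζ}
Round 2: 12 new —
  {α}  = {β,γ,δ,ε,ζ}ᶜ
  {α,β}  = {γ,δ,ε,ζ}ᶜ
  {α,γ,ζ}  = {α,ζ} ∪ {α,γ}
  {α,β,γ,δ}  = {α,β,γ} ∪ {α,β,δ}
  {α,β,γ,ζ}  = {α,β,γ} ∪ {α,ζ}
  {α,β,δ,ζ}  = {α,ζ} ∪ {α,β,δ}
  {α,γ,ε,ζ}  = {α,ζ} ∪ {γ,ε,ζ}
  {α,δ,ε,ζ}  = {α,ζ} ∪ {δ,ε,ζ}
  {α,β,γ,δ,ε}  = {α,β,γ} ∪ {β,γ,δ,ε}
  {α,β,γ,ε,ζ}  = {α,β,γ} ∪ {γ,ε,ζ}
  {α,β,δ,ε,ζ}  = {α,ζ} ∪ {β,δ,ε,ζ}
  {α,γ,δ,ε,ζ}  = {γ,δ,ε,ζ} ∪ {α,ζ}
Round 3 (12 new):
  {β}  = {α,γ,δ,ε,ζ}ᶜ
  {γ}  = {α,β,δ,ε,ζ}ᶜ
  {δ}  = {α,β,γ,ε,ζ}ᶜ
  {ζ}  = {α,β,γ,δ,ε}ᶜ
  {β,γ}  = {α,δ,ε,ζ}ᶜ
  {β,δ}  = {α,γ,ε,ζ}ᶜ
  {γ,ε}  = {α,β,δ,ζ}ᶜ
  {δ,ε}  = {α,β,γ,ζ}ᶜ
  {ε,ζ}  = {α,β,γ,δ}ᶜ
  {α,β,ζ}  = {α,ζ} ∪ {α,β}
  {β,δ,ε}  = {α,γ,ζ}ᶜ
  {α,β,γ,δ,ζ}  = {α,γ,ζ} ∪ {α,β,δ,ζ}
Round 4: +23 →
  {ε}  = {α,β,γ,δ,ζ}ᶜ
  {α,δ}  = {α} ∪ {δ}
  {β,ζ}  = {β} ∪ {ζ}
  {γ,δ}  = {γ} ∪ {δ}
  {γ,ζ}  = {ζ} ∪ {γ}
  {δ,ζ}  = {ζ} ∪ {δ}
  {α,γ,δ}  = {α,γ} ∪ {δ}
  {α,γ,ε}  = {α} ∪ {γ,ε}
  {α,δ,ε}  = {α} ∪ {δ,ε}
  {α,δ,ζ}  = {α,ζ} ∪ {δ}
  {α,ε,ζ}  = {ε,ζ} ∪ {α}
  {β,γ,δ}  = {γ} ∪ {β,δ}
  {β,γ,ε}  = {β} ∪ {γ,ε}
  {β,γ,ζ}  = {ζ} ∪ {β,γ}
  {β,δ,ζ}  = {ζ} ∪ {β,δ}
  {β,ε,ζ}  = {ε,ζ} ∪ {β}
  {γ,δ,ε}  = {α,β,ζ}ᶜ
  {α,β,γ,ε}  = {α,β,γ} ∪ {γ,ε}
  {α,β,δ,ε}  = {α,β} ∪ {δ,ε}
  {α,β,ε,ζ}  = {ε,ζ} ∪ {α,β}
  {α,γ,δ,ε}  = {δ,ε} ∪ {α,γ}
  {α,γ,δ,ζ}  = {α,γ,ζ} ∪ {δ}
  {β,γ,ε,ζ}  = {ε,ζ} ∪ {β,γ}
Round 5 adds 5:
  {α,ε}  = {ε} ∪ {α}
  {β,ε}  = {α,γ,δ,ζ}ᶜ
  {α,β,ε}  = {α,β} ∪ {ε}
  {γ,δ,ζ}  = {γ,δ} ∪ {δ,ζ}
  {β,γ,δ,ζ}  = {β,δ,ζ} ∪ {γ,δ}
After Round 6 the family is unchanged; done.

Therefore σ(𝒢) = { {}, {α}, {β}, {γ}, {δ}, {ε}, {ζ}, {α,β}, {α,γ}, {α,δ}, {α,ε}, {α,ζ}, {β,γ}, {β,δ}, {β,ε}, {β,ζ}, {γ,δ}, {γ,ε}, {γ,ζ}, {δ,ε}, {δ,ζ}, {ε,ζ}, {α,β,γ}, {α,β,δ}, {α,β,ε}, {α,β,ζ}, {α,γ,δ}, {α,γ,ε}, {α,γ,ζ}, {α,δ,ε}, {α,δ,ζ}, {α,ε,ζ}, {β,γ,δ}, {β,γ,ε}, {β,γ,ζ}, {β,δ,ε}, {β,δ,ζ}, {β,ε,ζ}, {γ,δ,ε}, {γ,δ,ζ}, {γ,ε,ζ}, {δ,ε,ζ}, {α,β,γ,δ}, {α,β,γ,ε}, {α,β,γ,ζ}, {α,β,δ,ε}, {α,β,δ,ζ}, {α,β,ε,ζ}, {α,γ,δ,ε}, {α,γ,δ,ζ}, {α,γ,ε,ζ}, {α,δ,ε,ζ}, {β,γ,δ,ε}, {β,γ,δ,ζ}, {β,γ,ε,ζ}, {β,δ,ε,ζ}, {γ,δ,ε,ζ}, {α,β,γ,δ,ε}, {α,β,γ,δ,ζ}, {α,β,γ,ε,ζ}, {α,β,δ,ε,ζ}, {α,γ,δ,ε,ζ}, {β,γ,δ,ε,ζ}, Ω } (|σ(𝒢)| = 64).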